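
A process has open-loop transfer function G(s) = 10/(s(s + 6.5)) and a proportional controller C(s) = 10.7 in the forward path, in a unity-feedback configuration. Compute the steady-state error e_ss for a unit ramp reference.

0.0607

The loop has one pole at the origin (type 1). Velocity error constant K_v = lim_{s→0} s·C(s)G(s) = 10.7·10/6.5 = 16.46.
Steady-state error to a unit ramp: e_ss = 1/K_v = 0.0607.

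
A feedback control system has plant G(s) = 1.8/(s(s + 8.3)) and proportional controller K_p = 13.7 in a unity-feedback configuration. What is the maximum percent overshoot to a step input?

0.839%

Closed-loop characteristic equation: s² + 8.3s + 24.66 = 0, so ω_n = 4.966 rad/s and ζ = 8.3/(2·4.966) = 0.8357.
%OS = 100·exp(−πζ/√(1−ζ²)) = 100·exp(−π·0.8357/√0.3016) = 0.839%.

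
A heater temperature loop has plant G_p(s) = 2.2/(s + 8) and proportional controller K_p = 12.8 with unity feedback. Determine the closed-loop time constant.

Closed-loop transfer function: T(s) = K_p·G_p(s)/(1 + K_p·G_p(s)) = 28.16/(s + 8 + 28.16) = 28.16/(s + 36.16).
Time constant τ = 1/36.16 = 0.0277 s.

τ = 0.0277 s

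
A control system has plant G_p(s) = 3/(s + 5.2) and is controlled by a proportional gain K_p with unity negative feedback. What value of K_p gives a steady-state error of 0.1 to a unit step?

The loop is type 0, so e_ss(step) = 1/(1 + K_pos) with K_pos = K_p·G_p(0).
G_p(0) = 0.5769. Require 1/(1 + K_p·0.5769) = 0.1, so 1 + 0.5769·K_p = 10.
K_p = (10 − 1)/0.5769 = 15.6.

K_p = 15.6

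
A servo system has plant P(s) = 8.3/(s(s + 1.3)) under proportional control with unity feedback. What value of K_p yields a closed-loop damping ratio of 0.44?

K_p = 0.263

Closed-loop characteristic equation: s² + 1.3s + K_p·8.3 = 0.
So ω_n = √(8.3K_p) and 2ζω_n = 1.3, giving ζ = 1.3/(2√(8.3K_p)).
Setting ζ = 0.44: √(8.3K_p) = 1.3/(2·0.44) = 1.477, so K_p = 2.182/8.3 = 0.263.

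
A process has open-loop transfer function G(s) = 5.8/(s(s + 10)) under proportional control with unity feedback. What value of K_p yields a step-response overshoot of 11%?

K_p = 13

From %OS = 100·exp(−πζ/√(1−ζ²)) = 11%, ζ = −ln(0.11)/√(π²+ln²(0.11)) = 0.5749.
Characteristic equation s² + 10s + 5.8K_p = 0 gives ζ = 10/(2√(5.8K_p)).
Setting ζ = 0.5749: √(5.8K_p) = 10/(2·0.5749) = 8.697, so K_p = 75.64/5.8 = 13.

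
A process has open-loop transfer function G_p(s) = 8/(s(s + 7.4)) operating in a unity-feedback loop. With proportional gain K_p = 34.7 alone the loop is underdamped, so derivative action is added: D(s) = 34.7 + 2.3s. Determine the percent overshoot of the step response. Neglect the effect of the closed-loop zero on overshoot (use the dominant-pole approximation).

Forward path: (34.7 + 2.3s)·8/(s(s+7.4)). The closed-loop characteristic equation is s² + (7.4 + 8·2.3)s + 8·34.7 = 0.
That is s² + 25.8s + 277.6 = 0, so ω_n = 16.66 rad/s and ζ = 25.8/(2·16.66) = 0.7742.
%OS = 100·exp(−πζ/√(1−ζ²)) = 2.14%.

2.14%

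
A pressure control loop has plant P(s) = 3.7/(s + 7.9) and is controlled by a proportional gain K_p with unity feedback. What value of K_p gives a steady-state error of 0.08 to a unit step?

K_p = 24.6

The loop is type 0, so e_ss(step) = 1/(1 + K_pos) with K_pos = K_p·P(0).
P(0) = 0.4684. Require 1/(1 + K_p·0.4684) = 0.08, so 1 + 0.4684·K_p = 12.5.
K_p = (12.5 − 1)/0.4684 = 24.6.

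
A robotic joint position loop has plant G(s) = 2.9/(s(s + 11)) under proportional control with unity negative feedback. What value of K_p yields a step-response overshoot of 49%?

K_p = 213

From %OS = 100·exp(−πζ/√(1−ζ²)) = 49%, ζ = −ln(0.49)/√(π²+ln²(0.49)) = 0.2214.
Characteristic equation s² + 11s + 2.9K_p = 0 gives ζ = 11/(2√(2.9K_p)).
Setting ζ = 0.2214: √(2.9K_p) = 11/(2·0.2214) = 24.84, so K_p = 617/2.9 = 213.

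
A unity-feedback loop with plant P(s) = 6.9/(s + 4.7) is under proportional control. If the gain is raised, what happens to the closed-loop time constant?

decrease

Closed-loop pole is at s = −(4.7+K_p·6.9); larger K_p moves it further left, so τ = 1/(4.7+K_p·6.9) decreases.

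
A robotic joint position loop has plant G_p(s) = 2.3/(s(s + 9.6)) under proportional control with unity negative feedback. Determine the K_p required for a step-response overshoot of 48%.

From %OS = 100·exp(−πζ/√(1−ζ²)) = 48%, ζ = −ln(0.48)/√(π²+ln²(0.48)) = 0.2275.
Characteristic equation s² + 9.6s + 2.3K_p = 0 gives ζ = 9.6/(2√(2.3K_p)).
Setting ζ = 0.2275: √(2.3K_p) = 9.6/(2·0.2275) = 21.1, so K_p = 445.2/2.3 = 194.

K_p = 194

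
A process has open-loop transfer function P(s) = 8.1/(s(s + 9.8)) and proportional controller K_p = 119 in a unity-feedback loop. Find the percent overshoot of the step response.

Closed-loop characteristic equation: s² + 9.8s + 963.9 = 0, so ω_n = 31.05 rad/s and ζ = 9.8/(2·31.05) = 0.1578.
%OS = 100·exp(−πζ/√(1−ζ²)) = 100·exp(−π·0.1578/√0.9751) = 60.5%.

60.5%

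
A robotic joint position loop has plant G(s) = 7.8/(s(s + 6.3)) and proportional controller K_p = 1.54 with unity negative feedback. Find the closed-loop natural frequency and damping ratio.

With unity feedback the closed-loop characteristic equation is s² + 6.3s + 1.54·7.8 = s² + 6.3s + 12.01 = 0.
Matching s² + 2ζω_n s + ω_n²: ω_n = √12.01 = 3.466 rad/s and 2ζω_n = 6.3, so ζ = 6.3/(2·3.466) = 0.909.

ω_n = 3.47 rad/s, ζ = 0.909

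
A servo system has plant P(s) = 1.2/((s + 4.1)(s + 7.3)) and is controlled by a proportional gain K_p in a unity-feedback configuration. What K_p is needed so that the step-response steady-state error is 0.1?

The loop is type 0, so e_ss(step) = 1/(1 + K_pos) with K_pos = K_p·P(0).
P(0) = 0.04009. Require 1/(1 + K_p·0.04009) = 0.1, so 1 + 0.04009·K_p = 10.
K_p = (10 − 1)/0.04009 = 224.

K_p = 224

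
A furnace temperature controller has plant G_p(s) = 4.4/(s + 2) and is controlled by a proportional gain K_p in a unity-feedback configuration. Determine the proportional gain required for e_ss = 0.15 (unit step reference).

K_p = 2.58

The loop is type 0, so e_ss(step) = 1/(1 + K_pos) with K_pos = K_p·G_p(0).
G_p(0) = 2.2. Require 1/(1 + K_p·2.2) = 0.15, so 1 + 2.2·K_p = 6.667.
K_p = (6.667 − 1)/2.2 = 2.58.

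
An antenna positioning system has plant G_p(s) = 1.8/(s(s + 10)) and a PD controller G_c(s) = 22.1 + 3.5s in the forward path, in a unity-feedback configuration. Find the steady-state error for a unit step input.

0

The open loop G_c(s)G_p(s) has a pole at the origin (type 1), so the static position error constant is infinite and e_ss = 1/(1+∞) = 0.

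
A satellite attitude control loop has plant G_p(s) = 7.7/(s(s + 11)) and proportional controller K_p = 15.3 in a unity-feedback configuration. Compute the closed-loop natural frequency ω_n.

ω_n = 10.9 rad/s

The closed-loop denominator is s(s+11) + 15.3·7.7 = s² + 11s + 117.8.
So ω_n² = 117.8 ⇒ ω_n = 10.85 rad/s, and ζ = 11/(2ω_n) = 0.507.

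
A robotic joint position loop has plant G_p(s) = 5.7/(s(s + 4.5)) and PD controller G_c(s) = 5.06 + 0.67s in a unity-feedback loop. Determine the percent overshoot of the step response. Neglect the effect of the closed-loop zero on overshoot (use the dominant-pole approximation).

2.14%

Forward path: (5.06 + 0.67s)·5.7/(s(s+4.5)). The closed-loop characteristic equation is s² + (4.5 + 5.7·0.67)s + 5.7·5.06 = 0.
That is s² + 8.319s + 28.84 = 0, so ω_n = 5.37 rad/s and ζ = 8.319/(2·5.37) = 0.7745.
%OS = 100·exp(−πζ/√(1−ζ²)) = 2.14%.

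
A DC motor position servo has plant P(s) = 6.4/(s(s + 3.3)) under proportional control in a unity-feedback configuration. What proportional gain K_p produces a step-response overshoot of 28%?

K_p = 3.02

From %OS = 100·exp(−πζ/√(1−ζ²)) = 28%, ζ = −ln(0.28)/√(π²+ln²(0.28)) = 0.3755.
Characteristic equation s² + 3.3s + 6.4K_p = 0 gives ζ = 3.3/(2√(6.4K_p)).
Setting ζ = 0.3755: √(6.4K_p) = 3.3/(2·0.3755) = 4.394, so K_p = 19.3/6.4 = 3.02.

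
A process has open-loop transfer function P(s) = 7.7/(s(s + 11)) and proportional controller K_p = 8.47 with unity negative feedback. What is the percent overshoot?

From 1 + K_pP(s) = 0: s² + 11s + 65.22 = 0 ⇒ ω_n = 8.076, ζ = 0.681.
%OS = 100·exp(−πζ/√(1−ζ²)) = 100·exp(−π·0.681/√0.5362) = 5.38%.

5.38%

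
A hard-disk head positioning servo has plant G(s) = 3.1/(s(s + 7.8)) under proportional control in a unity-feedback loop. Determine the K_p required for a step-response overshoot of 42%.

K_p = 69.3

From %OS = 100·exp(−πζ/√(1−ζ²)) = 42%, ζ = −ln(0.42)/√(π²+ln²(0.42)) = 0.2662.
Characteristic equation s² + 7.8s + 3.1K_p = 0 gives ζ = 7.8/(2√(3.1K_p)).
Setting ζ = 0.2662: √(3.1K_p) = 7.8/(2·0.2662) = 14.65, so K_p = 214.7/3.1 = 69.3.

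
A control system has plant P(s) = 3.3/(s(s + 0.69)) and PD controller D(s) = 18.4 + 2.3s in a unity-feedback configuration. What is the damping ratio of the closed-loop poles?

Forward path: (18.4 + 2.3s)·3.3/(s(s+0.69)). The closed-loop characteristic equation is s² + (0.69 + 3.3·2.3)s + 3.3·18.4 = 0.
That is s² + 8.28s + 60.72 = 0, so ω_n = 7.792 rad/s and ζ = 8.28/(2·7.792) = 0.5313.

ζ = 0.531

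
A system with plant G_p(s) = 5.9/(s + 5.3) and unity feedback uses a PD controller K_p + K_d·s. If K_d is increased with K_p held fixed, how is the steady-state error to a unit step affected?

unchanged

K_d affects only the transient (the s-coefficient); the DC loop gain, and hence e_ss, depends only on K_p.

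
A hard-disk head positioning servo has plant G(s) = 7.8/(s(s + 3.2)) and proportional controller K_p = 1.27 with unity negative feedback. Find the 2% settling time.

T_s ≈ 2.5 s

From 1 + K_pG(s) = 0: s² + 3.2s + 9.906 = 0 ⇒ ω_n = 3.147, ζ = 0.5084.
2% settling time T_s ≈ 4/(ζω_n) = 4/1.6 = 2.5 s.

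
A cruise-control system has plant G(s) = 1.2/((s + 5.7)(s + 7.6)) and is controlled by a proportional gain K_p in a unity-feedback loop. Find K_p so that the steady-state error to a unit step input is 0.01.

The loop is type 0, so e_ss(step) = 1/(1 + K_pos) with K_pos = K_p·G(0).
G(0) = 0.0277. Require 1/(1 + K_p·0.0277) = 0.01, so 1 + 0.0277·K_p = 100.
K_p = (100 − 1)/0.0277 = 3570.

K_p = 3570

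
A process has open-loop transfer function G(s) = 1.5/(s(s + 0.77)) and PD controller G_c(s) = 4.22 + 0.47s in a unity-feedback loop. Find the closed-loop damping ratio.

ζ = 0.293

Forward path: (4.22 + 0.47s)·1.5/(s(s+0.77)). The closed-loop characteristic equation is s² + (0.77 + 1.5·0.47)s + 1.5·4.22 = 0.
That is s² + 1.475s + 6.33 = 0, so ω_n = 2.516 rad/s and ζ = 1.475/(2·2.516) = 0.2931.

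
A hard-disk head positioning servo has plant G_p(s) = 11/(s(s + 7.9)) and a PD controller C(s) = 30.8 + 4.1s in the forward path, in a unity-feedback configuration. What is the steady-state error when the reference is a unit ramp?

The loop has one pole at the origin (type 1). Velocity error constant K_v = lim_{s→0} s·C(s)G_p(s) = 30.8·11/7.9 = 42.89.
Steady-state error to a unit ramp: e_ss = 1/K_v = 0.0233.

0.0233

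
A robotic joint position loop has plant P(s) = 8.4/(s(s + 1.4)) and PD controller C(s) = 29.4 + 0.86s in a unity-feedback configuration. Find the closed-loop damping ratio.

ζ = 0.274

Forward path: (29.4 + 0.86s)·8.4/(s(s+1.4)). The closed-loop characteristic equation is s² + (1.4 + 8.4·0.86)s + 8.4·29.4 = 0.
That is s² + 8.624s + 247 = 0, so ω_n = 15.71 rad/s and ζ = 8.624/(2·15.71) = 0.2744.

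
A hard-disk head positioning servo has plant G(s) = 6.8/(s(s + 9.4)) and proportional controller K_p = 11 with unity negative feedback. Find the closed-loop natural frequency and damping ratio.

ω_n = 8.65 rad/s, ζ = 0.543

With unity feedback the closed-loop characteristic equation is s² + 9.4s + 11·6.8 = s² + 9.4s + 74.8 = 0.
So ω_n² = 74.8 ⇒ ω_n = 8.649 rad/s, and ζ = 9.4/(2ω_n) = 0.543.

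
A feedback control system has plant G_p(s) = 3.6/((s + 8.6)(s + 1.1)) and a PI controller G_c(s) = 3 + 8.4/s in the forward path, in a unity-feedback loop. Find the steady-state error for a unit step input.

The open loop G_c(s)G_p(s) has a pole at the origin (type 1), so the static position error constant is infinite and e_ss = 1/(1+∞) = 0.

0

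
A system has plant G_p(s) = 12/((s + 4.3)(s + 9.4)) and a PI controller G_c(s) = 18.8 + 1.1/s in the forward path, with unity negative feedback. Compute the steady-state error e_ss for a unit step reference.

The open loop G_c(s)G_p(s) has a pole at the origin (type 1), so the static position error constant is infinite and e_ss = 1/(1+∞) = 0.

0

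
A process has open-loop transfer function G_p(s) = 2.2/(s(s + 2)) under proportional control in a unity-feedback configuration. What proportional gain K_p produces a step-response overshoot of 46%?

K_p = 7.89

From %OS = 100·exp(−πζ/√(1−ζ²)) = 46%, ζ = −ln(0.46)/√(π²+ln²(0.46)) = 0.24.
Characteristic equation s² + 2s + 2.2K_p = 0 gives ζ = 2/(2√(2.2K_p)).
Setting ζ = 0.24: √(2.2K_p) = 2/(2·0.24) = 4.167, so K_p = 17.37/2.2 = 7.89.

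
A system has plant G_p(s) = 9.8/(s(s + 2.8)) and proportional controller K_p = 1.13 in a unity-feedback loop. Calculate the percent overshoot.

The closed-loop denominator s² + 2.8s + 11.07 gives ω_n = √11.07 = 3.328 and ζ = 2.8/(2ω_n) = 0.4207.
%OS = 100·exp(−πζ/√(1−ζ²)) = 100·exp(−π·0.4207/√0.823) = 23.3%.

23.3%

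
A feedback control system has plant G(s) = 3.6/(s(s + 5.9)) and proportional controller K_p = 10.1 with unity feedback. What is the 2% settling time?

From 1 + K_pG(s) = 0: s² + 5.9s + 36.36 = 0 ⇒ ω_n = 6.03, ζ = 0.4892.
2% settling time T_s ≈ 4/(ζω_n) = 4/2.95 = 1.36 s.

T_s ≈ 1.36 s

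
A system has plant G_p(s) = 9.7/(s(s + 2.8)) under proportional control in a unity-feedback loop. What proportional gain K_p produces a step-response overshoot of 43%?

From %OS = 100·exp(−πζ/√(1−ζ²)) = 43%, ζ = −ln(0.43)/√(π²+ln²(0.43)) = 0.2594.
Characteristic equation s² + 2.8s + 9.7K_p = 0 gives ζ = 2.8/(2√(9.7K_p)).
Setting ζ = 0.2594: √(9.7K_p) = 2.8/(2·0.2594) = 5.396, so K_p = 29.12/9.7 = 3.

K_p = 3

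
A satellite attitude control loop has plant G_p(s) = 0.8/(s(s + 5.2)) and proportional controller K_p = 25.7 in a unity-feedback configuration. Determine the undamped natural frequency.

The closed-loop denominator is s(s+5.2) + 25.7·0.8 = s² + 5.2s + 20.56.
So ω_n² = 20.56 ⇒ ω_n = 4.534 rad/s, and ζ = 5.2/(2ω_n) = 0.573.

ω_n = 4.53 rad/s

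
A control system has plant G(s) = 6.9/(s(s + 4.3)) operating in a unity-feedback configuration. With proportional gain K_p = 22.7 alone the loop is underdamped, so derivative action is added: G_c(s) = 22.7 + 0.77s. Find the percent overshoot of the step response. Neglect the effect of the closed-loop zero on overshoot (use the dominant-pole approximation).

Forward path: (22.7 + 0.77s)·6.9/(s(s+4.3)). The closed-loop characteristic equation is s² + (4.3 + 6.9·0.77)s + 6.9·22.7 = 0.
That is s² + 9.613s + 156.6 = 0, so ω_n = 12.52 rad/s and ζ = 9.613/(2·12.52) = 0.3841.
%OS = 100·exp(−πζ/√(1−ζ²)) = 27.1%.

27.1%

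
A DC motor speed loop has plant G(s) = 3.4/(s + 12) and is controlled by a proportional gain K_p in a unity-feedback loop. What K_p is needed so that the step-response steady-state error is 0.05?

K_p = 67.1

Steady-state error for a unit step on this type-0 loop is 1/(1 + K_p·G(0)).
G(0) = 0.2833. Require 1/(1 + K_p·0.2833) = 0.05, so 1 + 0.2833·K_p = 20.
K_p = (20 − 1)/0.2833 = 67.1.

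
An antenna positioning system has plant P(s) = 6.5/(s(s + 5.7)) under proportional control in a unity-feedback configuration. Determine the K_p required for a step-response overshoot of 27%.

From %OS = 100·exp(−πζ/√(1−ζ²)) = 27%, ζ = −ln(0.27)/√(π²+ln²(0.27)) = 0.3847.
Characteristic equation s² + 5.7s + 6.5K_p = 0 gives ζ = 5.7/(2√(6.5K_p)).
Setting ζ = 0.3847: √(6.5K_p) = 5.7/(2·0.3847) = 7.408, so K_p = 54.88/6.5 = 8.44.

K_p = 8.44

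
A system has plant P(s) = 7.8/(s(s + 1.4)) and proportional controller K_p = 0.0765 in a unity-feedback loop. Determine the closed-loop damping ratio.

1 + K_p·P(s) = 0 gives s² + 1.4s + 0.5967 = 0.
Matching s² + 2ζω_n s + ω_n²: ω_n = √0.5967 = 0.7725 rad/s and 2ζω_n = 1.4, so ζ = 1.4/(2·0.7725) = 0.906.

ζ = 0.906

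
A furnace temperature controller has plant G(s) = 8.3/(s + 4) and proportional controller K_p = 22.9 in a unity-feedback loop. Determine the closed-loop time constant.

Closed-loop transfer function: T(s) = K_p·G(s)/(1 + K_p·G(s)) = 190.1/(s + 4 + 190.1) = 190.1/(s + 194.1).
Time constant τ = 1/194.1 = 0.00515 s.

τ = 0.00515 s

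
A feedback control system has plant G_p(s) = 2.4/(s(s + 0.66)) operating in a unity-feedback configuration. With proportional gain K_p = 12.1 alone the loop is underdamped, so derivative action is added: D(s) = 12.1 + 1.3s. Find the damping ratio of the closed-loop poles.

ζ = 0.351

Forward path: (12.1 + 1.3s)·2.4/(s(s+0.66)). The closed-loop characteristic equation is s² + (0.66 + 2.4·1.3)s + 2.4·12.1 = 0.
That is s² + 3.78s + 29.04 = 0, so ω_n = 5.389 rad/s and ζ = 3.78/(2·5.389) = 0.3507.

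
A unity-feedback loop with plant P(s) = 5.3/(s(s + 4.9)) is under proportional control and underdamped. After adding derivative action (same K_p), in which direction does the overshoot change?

decrease

With PD the characteristic equation becomes s² + (a + K·K_d)s + K·K_p = 0; the damping term grows, ζ rises, overshoot falls.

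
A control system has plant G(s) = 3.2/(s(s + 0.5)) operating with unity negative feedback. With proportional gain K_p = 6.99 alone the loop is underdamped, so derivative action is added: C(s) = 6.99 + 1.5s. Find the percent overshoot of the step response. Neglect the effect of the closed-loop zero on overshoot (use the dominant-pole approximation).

11.9%

Forward path: (6.99 + 1.5s)·3.2/(s(s+0.5)). The closed-loop characteristic equation is s² + (0.5 + 3.2·1.5)s + 3.2·6.99 = 0.
That is s² + 5.3s + 22.37 = 0, so ω_n = 4.729 rad/s and ζ = 5.3/(2·4.729) = 0.5603.
%OS = 100·exp(−πζ/√(1−ζ²)) = 11.9%.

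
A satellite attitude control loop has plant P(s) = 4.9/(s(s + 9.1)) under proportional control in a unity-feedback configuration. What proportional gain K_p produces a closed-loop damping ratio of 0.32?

Closed-loop characteristic equation: s² + 9.1s + K_p·4.9 = 0.
So ω_n = √(4.9K_p) and 2ζω_n = 9.1, giving ζ = 9.1/(2√(4.9K_p)).
Setting ζ = 0.32: √(4.9K_p) = 9.1/(2·0.32) = 14.22, so K_p = 202.2/4.9 = 41.3.

K_p = 41.3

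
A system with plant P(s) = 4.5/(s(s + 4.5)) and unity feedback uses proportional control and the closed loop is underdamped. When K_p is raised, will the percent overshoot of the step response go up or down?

Characteristic equation s² + 4.5s + K_p·4.5 = 0: raising K_p raises ω_n while 2ζω_n = 4.5 is fixed, so ζ falls and overshoot grows.

increase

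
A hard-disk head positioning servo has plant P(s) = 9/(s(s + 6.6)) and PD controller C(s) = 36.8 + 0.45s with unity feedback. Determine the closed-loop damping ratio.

ζ = 0.293

Forward path: (36.8 + 0.45s)·9/(s(s+6.6)). The closed-loop characteristic equation is s² + (6.6 + 9·0.45)s + 9·36.8 = 0.
That is s² + 10.65s + 331.2 = 0, so ω_n = 18.2 rad/s and ζ = 10.65/(2·18.2) = 0.2926.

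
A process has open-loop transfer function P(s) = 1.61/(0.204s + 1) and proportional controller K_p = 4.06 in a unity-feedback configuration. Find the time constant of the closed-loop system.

Closed loop: T(s) = K_p·P/(1+K_p·P) = 6.537/(0.204s + 1 + 6.537), with pole at s = −(1 + 6.537)/0.204 = −36.94.
Closed-loop time constant τ = 1/36.94 = 0.0271 s.

τ = 0.0271 s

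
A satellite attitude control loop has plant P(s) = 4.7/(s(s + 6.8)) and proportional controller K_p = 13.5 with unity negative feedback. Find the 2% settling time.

T_s ≈ 1.18 s

Closed-loop characteristic equation: s² + 6.8s + 63.45 = 0, so ω_n = 7.966 rad/s and ζ = 6.8/(2·7.966) = 0.4268.
2% settling time T_s ≈ 4/(ζω_n) = 4/3.4 = 1.18 s.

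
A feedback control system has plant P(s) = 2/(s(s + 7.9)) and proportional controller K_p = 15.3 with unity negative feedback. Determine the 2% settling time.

T_s ≈ 1.01 s

Closed-loop characteristic equation: s² + 7.9s + 30.6 = 0, so ω_n = 5.532 rad/s and ζ = 7.9/(2·5.532) = 0.7141.
2% settling time T_s ≈ 4/(ζω_n) = 4/3.95 = 1.01 s.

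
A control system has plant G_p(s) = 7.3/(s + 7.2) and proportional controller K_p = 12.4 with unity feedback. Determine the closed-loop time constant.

Closed-loop transfer function: T(s) = K_p·G_p(s)/(1 + K_p·G_p(s)) = 90.52/(s + 7.2 + 90.52) = 90.52/(s + 97.72).
Time constant τ = 1/97.72 = 0.0102 s.

τ = 0.0102 s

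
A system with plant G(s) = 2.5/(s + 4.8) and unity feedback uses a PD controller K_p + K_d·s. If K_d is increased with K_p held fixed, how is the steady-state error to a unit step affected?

unchanged

At s = 0 the derivative term contributes nothing: C(0) = K_p regardless of K_d, so K_pos = K_p·G(0) and e_ss are unchanged.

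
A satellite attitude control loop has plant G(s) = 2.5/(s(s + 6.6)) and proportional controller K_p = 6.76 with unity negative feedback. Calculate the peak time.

From 1 + K_pG(s) = 0: s² + 6.6s + 16.9 = 0 ⇒ ω_n = 4.111, ζ = 0.8027.
Damped frequency ω_d = ω_n√(1−ζ²) = 2.452 rad/s, so peak time T_p = π/ω_d = 1.28 s.

T_p = 1.28 s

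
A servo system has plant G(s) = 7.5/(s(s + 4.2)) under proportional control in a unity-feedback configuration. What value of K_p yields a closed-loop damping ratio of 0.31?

Closed-loop characteristic equation: s² + 4.2s + K_p·7.5 = 0.
So ω_n = √(7.5K_p) and 2ζω_n = 4.2, giving ζ = 4.2/(2√(7.5K_p)).
Setting ζ = 0.31: √(7.5K_p) = 4.2/(2·0.31) = 6.774, so K_p = 45.89/7.5 = 6.12.

K_p = 6.12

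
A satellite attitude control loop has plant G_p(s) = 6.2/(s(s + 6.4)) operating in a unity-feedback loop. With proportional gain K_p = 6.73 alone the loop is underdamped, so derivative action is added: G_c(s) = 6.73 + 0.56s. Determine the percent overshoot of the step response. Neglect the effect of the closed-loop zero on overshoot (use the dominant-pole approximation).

2.42%

Forward path: (6.73 + 0.56s)·6.2/(s(s+6.4)). The closed-loop characteristic equation is s² + (6.4 + 6.2·0.56)s + 6.2·6.73 = 0.
That is s² + 9.872s + 41.73 = 0, so ω_n = 6.46 rad/s and ζ = 9.872/(2·6.46) = 0.7641.
%OS = 100·exp(−πζ/√(1−ζ²)) = 2.42%.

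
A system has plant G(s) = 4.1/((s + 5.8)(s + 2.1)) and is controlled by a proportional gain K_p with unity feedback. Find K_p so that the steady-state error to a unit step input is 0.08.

K_p = 34.2

For a type-0 loop with proportional control, e_ss = 1/(1 + K_p·G(0)).
G(0) = 0.3366. Require 1/(1 + K_p·0.3366) = 0.08, so 1 + 0.3366·K_p = 12.5.
K_p = (12.5 − 1)/0.3366 = 34.2.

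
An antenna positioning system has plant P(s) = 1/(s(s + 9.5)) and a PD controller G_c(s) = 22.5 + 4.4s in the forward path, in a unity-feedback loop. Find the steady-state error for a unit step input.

The open loop G_c(s)P(s) has a pole at the origin (type 1), so the static position error constant is infinite and e_ss = 1/(1+∞) = 0.

0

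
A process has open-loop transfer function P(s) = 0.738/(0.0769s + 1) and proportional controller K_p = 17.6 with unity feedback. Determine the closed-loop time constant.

Closed loop: T(s) = K_p·P/(1+K_p·P) = 12.99/(0.0769s + 1 + 12.99), with pole at s = −(1 + 12.99)/0.0769 = −181.9.
Closed-loop time constant τ = 1/181.9 = 0.0055 s.

τ = 0.0055 s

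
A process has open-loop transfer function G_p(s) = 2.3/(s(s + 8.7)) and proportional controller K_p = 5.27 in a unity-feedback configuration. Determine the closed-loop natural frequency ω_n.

ω_n = 3.48 rad/s

The closed-loop denominator is s(s+8.7) + 5.27·2.3 = s² + 8.7s + 12.12.
So ω_n² = 12.12 ⇒ ω_n = 3.482 rad/s, and ζ = 8.7/(2ω_n) = 1.25.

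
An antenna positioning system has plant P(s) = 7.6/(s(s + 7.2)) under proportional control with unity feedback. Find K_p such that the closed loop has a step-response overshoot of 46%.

From %OS = 100·exp(−πζ/√(1−ζ²)) = 46%, ζ = −ln(0.46)/√(π²+ln²(0.46)) = 0.24.
Characteristic equation s² + 7.2s + 7.6K_p = 0 gives ζ = 7.2/(2√(7.6K_p)).
Setting ζ = 0.24: √(7.6K_p) = 7.2/(2·0.24) = 15, so K_p = 225.1/7.6 = 29.6.

K_p = 29.6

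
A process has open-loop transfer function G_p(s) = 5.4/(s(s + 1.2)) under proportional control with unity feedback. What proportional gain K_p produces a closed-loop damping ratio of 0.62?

K_p = 0.173

Closed-loop characteristic equation: s² + 1.2s + K_p·5.4 = 0.
So ω_n = √(5.4K_p) and 2ζω_n = 1.2, giving ζ = 1.2/(2√(5.4K_p)).
Setting ζ = 0.62: √(5.4K_p) = 1.2/(2·0.62) = 0.9677, so K_p = 0.9365/5.4 = 0.173.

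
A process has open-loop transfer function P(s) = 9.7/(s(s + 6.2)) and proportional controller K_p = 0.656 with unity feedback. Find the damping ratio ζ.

1 + K_p·P(s) = 0 gives s² + 6.2s + 6.363 = 0.
Matching s² + 2ζω_n s + ω_n²: ω_n = √6.363 = 2.523 rad/s and 2ζω_n = 6.2, so ζ = 6.2/(2·2.523) = 1.23.

ζ = 1.23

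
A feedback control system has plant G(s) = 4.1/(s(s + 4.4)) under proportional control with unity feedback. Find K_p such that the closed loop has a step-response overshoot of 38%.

From %OS = 100·exp(−πζ/√(1−ζ²)) = 38%, ζ = −ln(0.38)/√(π²+ln²(0.38)) = 0.2943.
Characteristic equation s² + 4.4s + 4.1K_p = 0 gives ζ = 4.4/(2√(4.1K_p)).
Setting ζ = 0.2943: √(4.1K_p) = 4.4/(2·0.2943) = 7.474, so K_p = 55.86/4.1 = 13.6.

K_p = 13.6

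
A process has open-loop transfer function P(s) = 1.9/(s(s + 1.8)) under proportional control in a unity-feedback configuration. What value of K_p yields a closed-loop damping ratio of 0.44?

Closed-loop characteristic equation: s² + 1.8s + K_p·1.9 = 0.
So ω_n = √(1.9K_p) and 2ζω_n = 1.8, giving ζ = 1.8/(2√(1.9K_p)).
Setting ζ = 0.44: √(1.9K_p) = 1.8/(2·0.44) = 2.045, so K_p = 4.184/1.9 = 2.2.

K_p = 2.2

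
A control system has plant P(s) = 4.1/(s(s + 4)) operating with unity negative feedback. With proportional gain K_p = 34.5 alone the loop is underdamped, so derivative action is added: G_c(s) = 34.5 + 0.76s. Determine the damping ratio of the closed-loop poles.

ζ = 0.299

Forward path: (34.5 + 0.76s)·4.1/(s(s+4)). The closed-loop characteristic equation is s² + (4 + 4.1·0.76)s + 4.1·34.5 = 0.
That is s² + 7.116s + 141.4 = 0, so ω_n = 11.89 rad/s and ζ = 7.116/(2·11.89) = 0.2992.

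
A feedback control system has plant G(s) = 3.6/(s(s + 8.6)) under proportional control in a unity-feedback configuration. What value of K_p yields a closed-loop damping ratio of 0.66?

K_p = 11.8

Closed-loop characteristic equation: s² + 8.6s + K_p·3.6 = 0.
So ω_n = √(3.6K_p) and 2ζω_n = 8.6, giving ζ = 8.6/(2√(3.6K_p)).
Setting ζ = 0.66: √(3.6K_p) = 8.6/(2·0.66) = 6.515, so K_p = 42.45/3.6 = 11.8.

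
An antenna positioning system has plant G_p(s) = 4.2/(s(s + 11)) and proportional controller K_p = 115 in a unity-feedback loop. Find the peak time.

T_p = 0.148 s

From 1 + K_pG_p(s) = 0: s² + 11s + 483 = 0 ⇒ ω_n = 21.98, ζ = 0.2503.
Damped frequency ω_d = ω_n√(1−ζ²) = 21.28 rad/s, so peak time T_p = π/ω_d = 0.148 s.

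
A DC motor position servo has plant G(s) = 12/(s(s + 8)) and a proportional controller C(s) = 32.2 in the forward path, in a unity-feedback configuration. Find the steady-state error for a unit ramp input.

0.0207

The loop has one pole at the origin (type 1). Velocity error constant K_v = lim_{s→0} s·C(s)G(s) = 32.2·12/8 = 48.3.
Steady-state error to a unit ramp: e_ss = 1/K_v = 0.0207.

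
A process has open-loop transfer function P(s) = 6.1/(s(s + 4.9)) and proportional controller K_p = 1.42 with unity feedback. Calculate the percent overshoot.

Closed-loop characteristic equation: s² + 4.9s + 8.662 = 0, so ω_n = 2.943 rad/s and ζ = 4.9/(2·2.943) = 0.8324.
%OS = 100·exp(−πζ/√(1−ζ²)) = 100·exp(−π·0.8324/√0.307) = 0.892%.

0.892%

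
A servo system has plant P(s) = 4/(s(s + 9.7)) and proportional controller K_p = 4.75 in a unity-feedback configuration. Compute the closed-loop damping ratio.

ζ = 1.11

The closed-loop denominator is s(s+9.7) + 4.75·4 = s² + 9.7s + 19.
So ω_n² = 19 ⇒ ω_n = 4.359 rad/s, and ζ = 9.7/(2ω_n) = 1.11.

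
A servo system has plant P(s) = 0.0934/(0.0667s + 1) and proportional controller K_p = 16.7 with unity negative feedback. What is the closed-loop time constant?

Closed loop: T(s) = K_p·P/(1+K_p·P) = 1.56/(0.0667s + 1 + 1.56), with pole at s = −(1 + 1.56)/0.0667 = −38.38.
Closed-loop time constant τ = 1/38.38 = 0.0261 s.

τ = 0.0261 s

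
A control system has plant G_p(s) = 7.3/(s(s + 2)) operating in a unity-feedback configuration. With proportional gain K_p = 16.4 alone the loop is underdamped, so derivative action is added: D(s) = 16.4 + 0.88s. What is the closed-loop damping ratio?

ζ = 0.385

Forward path: (16.4 + 0.88s)·7.3/(s(s+2)). The closed-loop characteristic equation is s² + (2 + 7.3·0.88)s + 7.3·16.4 = 0.
That is s² + 8.424s + 119.7 = 0, so ω_n = 10.94 rad/s and ζ = 8.424/(2·10.94) = 0.385.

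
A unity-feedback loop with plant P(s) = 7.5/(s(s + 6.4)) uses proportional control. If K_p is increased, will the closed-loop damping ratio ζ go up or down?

decrease

ζ = 6.4/(2√(7.5K_p)); increasing K_p raises the denominator, so ζ falls.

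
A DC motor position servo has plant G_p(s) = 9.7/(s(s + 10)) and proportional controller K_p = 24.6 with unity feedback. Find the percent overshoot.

34.1%

The closed-loop denominator s² + 10s + 238.6 gives ω_n = √238.6 = 15.45 and ζ = 10/(2ω_n) = 0.3237.
%OS = 100·exp(−πζ/√(1−ζ²)) = 100·exp(−π·0.3237/√0.8952) = 34.1%.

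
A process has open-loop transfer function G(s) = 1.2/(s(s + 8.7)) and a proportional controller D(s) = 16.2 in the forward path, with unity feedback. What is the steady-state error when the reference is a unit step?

0

The open loop D(s)G(s) has a pole at the origin (type 1), so the static position error constant is infinite and e_ss = 1/(1+∞) = 0.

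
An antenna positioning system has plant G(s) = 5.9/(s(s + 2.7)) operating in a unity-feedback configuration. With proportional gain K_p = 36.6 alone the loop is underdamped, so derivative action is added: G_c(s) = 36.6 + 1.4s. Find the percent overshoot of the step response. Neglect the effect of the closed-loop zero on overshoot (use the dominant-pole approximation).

28.3%

Forward path: (36.6 + 1.4s)·5.9/(s(s+2.7)). The closed-loop characteristic equation is s² + (2.7 + 5.9·1.4)s + 5.9·36.6 = 0.
That is s² + 10.96s + 215.9 = 0, so ω_n = 14.69 rad/s and ζ = 10.96/(2·14.69) = 0.3729.
%OS = 100·exp(−πζ/√(1−ζ²)) = 28.3%.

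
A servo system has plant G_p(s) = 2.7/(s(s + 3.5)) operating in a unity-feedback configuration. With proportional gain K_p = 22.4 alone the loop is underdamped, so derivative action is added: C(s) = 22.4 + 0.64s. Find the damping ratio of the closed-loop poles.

ζ = 0.336

Forward path: (22.4 + 0.64s)·2.7/(s(s+3.5)). The closed-loop characteristic equation is s² + (3.5 + 2.7·0.64)s + 2.7·22.4 = 0.
That is s² + 5.228s + 60.48 = 0, so ω_n = 7.777 rad/s and ζ = 5.228/(2·7.777) = 0.3361.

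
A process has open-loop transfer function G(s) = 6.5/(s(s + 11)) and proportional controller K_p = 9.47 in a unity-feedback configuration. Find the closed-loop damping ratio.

ζ = 0.701

With unity feedback the closed-loop characteristic equation is s² + 11s + 9.47·6.5 = s² + 11s + 61.56 = 0.
So ω_n² = 61.56 ⇒ ω_n = 7.846 rad/s, and ζ = 11/(2ω_n) = 0.701.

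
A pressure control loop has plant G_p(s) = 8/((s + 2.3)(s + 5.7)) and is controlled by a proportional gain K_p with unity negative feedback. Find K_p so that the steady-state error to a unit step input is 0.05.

For a type-0 loop with proportional control, e_ss = 1/(1 + K_p·G_p(0)).
G_p(0) = 0.6102. Require 1/(1 + K_p·0.6102) = 0.05, so 1 + 0.6102·K_p = 20.
K_p = (20 − 1)/0.6102 = 31.1.

K_p = 31.1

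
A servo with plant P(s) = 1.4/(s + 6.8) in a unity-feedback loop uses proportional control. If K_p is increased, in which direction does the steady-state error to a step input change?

e_ss = 1/(1 + K_p·P(0)); a larger K_p raises the denominator, so e_ss decreases.

decrease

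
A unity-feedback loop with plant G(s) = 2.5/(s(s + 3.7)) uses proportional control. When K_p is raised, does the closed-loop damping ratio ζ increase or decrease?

decrease

ζ = 3.7/(2√(2.5K_p)); increasing K_p raises the denominator, so ζ falls.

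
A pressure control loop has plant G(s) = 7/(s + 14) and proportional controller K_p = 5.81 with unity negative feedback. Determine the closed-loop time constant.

τ = 0.0183 s

Closed-loop transfer function: T(s) = K_p·G(s)/(1 + K_p·G(s)) = 40.67/(s + 14 + 40.67) = 40.67/(s + 54.67).
Time constant τ = 1/54.67 = 0.0183 s.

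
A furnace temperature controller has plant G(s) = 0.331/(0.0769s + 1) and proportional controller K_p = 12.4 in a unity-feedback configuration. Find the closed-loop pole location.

Closed loop: T(s) = K_p·G/(1+K_p·G) = 4.104/(0.0769s + 1 + 4.104), with pole at s = −(1 + 4.104)/0.0769 = −66.38.

s = -66.38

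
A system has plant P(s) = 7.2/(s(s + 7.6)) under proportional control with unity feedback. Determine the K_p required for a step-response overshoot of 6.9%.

K_p = 4.77

From %OS = 100·exp(−πζ/√(1−ζ²)) = 6.9%, ζ = −ln(0.069)/√(π²+ln²(0.069)) = 0.6481.
Characteristic equation s² + 7.6s + 7.2K_p = 0 gives ζ = 7.6/(2√(7.2K_p)).
Setting ζ = 0.6481: √(7.2K_p) = 7.6/(2·0.6481) = 5.863, so K_p = 34.38/7.2 = 4.77.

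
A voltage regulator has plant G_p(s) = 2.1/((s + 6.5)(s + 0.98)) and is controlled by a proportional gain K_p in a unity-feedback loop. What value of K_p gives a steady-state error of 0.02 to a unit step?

Steady-state error for a unit step on this type-0 loop is 1/(1 + K_p·G_p(0)).
G_p(0) = 0.3297. Require 1/(1 + K_p·0.3297) = 0.02, so 1 + 0.3297·K_p = 50.
K_p = (50 − 1)/0.3297 = 149.

K_p = 149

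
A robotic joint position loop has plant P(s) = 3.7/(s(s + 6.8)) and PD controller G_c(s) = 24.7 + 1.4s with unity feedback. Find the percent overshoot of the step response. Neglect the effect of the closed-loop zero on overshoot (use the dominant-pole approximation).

Forward path: (24.7 + 1.4s)·3.7/(s(s+6.8)). The closed-loop characteristic equation is s² + (6.8 + 3.7·1.4)s + 3.7·24.7 = 0.
That is s² + 11.98s + 91.39 = 0, so ω_n = 9.56 rad/s and ζ = 11.98/(2·9.56) = 0.6266.
%OS = 100·exp(−πζ/√(1−ζ²)) = 8%.

8%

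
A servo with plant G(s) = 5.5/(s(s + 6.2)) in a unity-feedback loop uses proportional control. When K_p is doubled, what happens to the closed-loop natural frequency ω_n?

ω_n = √(5.5·K_p), which grows with K_p.

increase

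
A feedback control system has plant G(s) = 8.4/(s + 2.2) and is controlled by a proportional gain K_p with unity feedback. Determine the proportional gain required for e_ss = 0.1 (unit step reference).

K_p = 2.36

For a type-0 loop with proportional control, e_ss = 1/(1 + K_p·G(0)).
G(0) = 3.818. Require 1/(1 + K_p·3.818) = 0.1, so 1 + 3.818·K_p = 10.
K_p = (10 − 1)/3.818 = 2.36.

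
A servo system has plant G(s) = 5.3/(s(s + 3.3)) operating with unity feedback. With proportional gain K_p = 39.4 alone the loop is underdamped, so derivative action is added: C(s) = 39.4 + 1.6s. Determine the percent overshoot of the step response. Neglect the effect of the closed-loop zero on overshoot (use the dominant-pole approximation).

24.6%

Forward path: (39.4 + 1.6s)·5.3/(s(s+3.3)). The closed-loop characteristic equation is s² + (3.3 + 5.3·1.6)s + 5.3·39.4 = 0.
That is s² + 11.78s + 208.8 = 0, so ω_n = 14.45 rad/s and ζ = 11.78/(2·14.45) = 0.4076.
%OS = 100·exp(−πζ/√(1−ζ²)) = 24.6%.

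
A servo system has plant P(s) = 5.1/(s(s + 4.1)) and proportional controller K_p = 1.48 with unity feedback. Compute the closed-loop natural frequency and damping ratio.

With unity feedback the closed-loop characteristic equation is s² + 4.1s + 1.48·5.1 = s² + 4.1s + 7.548 = 0.
Matching s² + 2ζω_n s + ω_n²: ω_n = √7.548 = 2.747 rad/s and 2ζω_n = 4.1, so ζ = 4.1/(2·2.747) = 0.746.

ω_n = 2.75 rad/s, ζ = 0.746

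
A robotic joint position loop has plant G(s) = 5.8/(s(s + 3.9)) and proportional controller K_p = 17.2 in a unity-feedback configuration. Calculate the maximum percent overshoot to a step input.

Closed-loop characteristic equation: s² + 3.9s + 99.76 = 0, so ω_n = 9.988 rad/s and ζ = 3.9/(2·9.988) = 0.1952.
%OS = 100·exp(−πζ/√(1−ζ²)) = 100·exp(−π·0.1952/√0.9619) = 53.5%.

53.5%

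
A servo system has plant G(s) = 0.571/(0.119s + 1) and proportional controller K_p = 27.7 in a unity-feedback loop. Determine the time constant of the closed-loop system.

Closed loop: T(s) = K_p·G/(1+K_p·G) = 15.82/(0.119s + 1 + 15.82), with pole at s = −(1 + 15.82)/0.119 = −141.3.
Closed-loop time constant τ = 1/141.3 = 0.00708 s.

τ = 0.00708 s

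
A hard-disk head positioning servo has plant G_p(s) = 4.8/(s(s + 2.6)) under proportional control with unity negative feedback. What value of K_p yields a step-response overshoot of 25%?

From %OS = 100·exp(−πζ/√(1−ζ²)) = 25%, ζ = −ln(0.25)/√(π²+ln²(0.25)) = 0.4037.
Characteristic equation s² + 2.6s + 4.8K_p = 0 gives ζ = 2.6/(2√(4.8K_p)).
Setting ζ = 0.4037: √(4.8K_p) = 2.6/(2·0.4037) = 3.22, so K_p = 10.37/4.8 = 2.16.

K_p = 2.16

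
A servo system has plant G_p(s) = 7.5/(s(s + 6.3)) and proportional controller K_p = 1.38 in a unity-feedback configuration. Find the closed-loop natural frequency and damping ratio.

ω_n = 3.22 rad/s, ζ = 0.979

With unity feedback the closed-loop characteristic equation is s² + 6.3s + 1.38·7.5 = s² + 6.3s + 10.35 = 0.
So ω_n² = 10.35 ⇒ ω_n = 3.217 rad/s, and ζ = 6.3/(2ω_n) = 0.979.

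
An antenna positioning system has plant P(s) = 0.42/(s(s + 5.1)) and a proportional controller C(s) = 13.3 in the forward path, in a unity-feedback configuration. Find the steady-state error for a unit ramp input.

The loop has one pole at the origin (type 1). Velocity error constant K_v = lim_{s→0} s·C(s)P(s) = 13.3·0.42/5.1 = 1.095.
Steady-state error to a unit ramp: e_ss = 1/K_v = 0.913.

0.913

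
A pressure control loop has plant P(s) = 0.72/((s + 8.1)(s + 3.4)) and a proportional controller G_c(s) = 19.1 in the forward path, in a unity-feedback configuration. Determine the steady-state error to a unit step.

The loop is type 0. Static position error constant K_pos = G_c(0)·P(0) = 19.1·0.02614 = 0.4993.
Steady-state error to a unit step: e_ss = 1/(1+K_pos) = 1/1.499 = 0.667.

0.667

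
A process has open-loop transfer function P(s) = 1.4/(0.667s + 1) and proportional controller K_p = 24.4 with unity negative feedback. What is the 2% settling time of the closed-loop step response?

T_s ≈ 0.0759 s

Closed loop: T(s) = K_p·P/(1+K_p·P) = 34.16/(0.667s + 1 + 34.16), with pole at s = −(1 + 34.16)/0.667 = −52.71.
τ = 1/52.71 = 0.01897 s, so 2% settling time ≈ 4τ = 0.0759 s.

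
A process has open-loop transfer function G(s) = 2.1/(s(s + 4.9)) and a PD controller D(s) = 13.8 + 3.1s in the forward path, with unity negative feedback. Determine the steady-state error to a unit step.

0

The open loop D(s)G(s) has a pole at the origin (type 1), so the static position error constant is infinite and e_ss = 1/(1+∞) = 0.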